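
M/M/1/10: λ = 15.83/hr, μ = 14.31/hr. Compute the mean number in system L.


ρ = 15.83/14.31 = 1.1062
L = ρ[1 − (K+1)ρ^K + Kρ^(K+1)] / [(1−ρ)(1−ρ^(K+1))]
Numerator: 1.1062·(1 − 11·2.744181 + 10·3.035667) = 1.295021
Denominator: (-0.1062)·(-2.035667) = 0.216227
L = 1.295021/0.216227 = 5.9892

Final: 5.9892


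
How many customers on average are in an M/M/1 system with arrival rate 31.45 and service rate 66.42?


ρ = λ/μ = 31.45/66.42 = 0.4735
L = ρ/(1−ρ) = 0.4735/(1 − 0.4735) = 0.4735/0.5265 = 0.8993

Final: 0.8993


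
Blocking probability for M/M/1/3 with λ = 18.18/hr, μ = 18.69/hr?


ρ = λ/μ = 18.18/18.69 = 0.9727
P_K = (1−ρ)ρ^K/(1−ρ^(K+1)) = (0.02729·0.920352)/(1 − 0.895238)
= 0.025114/0.104762 = 0.239723

Final: 0.239723


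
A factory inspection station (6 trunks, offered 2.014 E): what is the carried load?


B(6,2.014) = 0.012428 (Erlang-B)
Carried load = a(1 − B) = 2.014·(1 − 0.012428) = 2.014·0.987572 = 1.9890 E

Final: 1.9890 Erlangs


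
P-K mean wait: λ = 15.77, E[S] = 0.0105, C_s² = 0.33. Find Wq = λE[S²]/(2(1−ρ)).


ρ = λ·E[S] = 15.77·0.0105 = 0.1656
E[S²] = E[S]²(1+C_s²) = 0.0105²·(1+0.33) = 0.0001466
Wq = λ·E[S²]/(2(1−ρ)) = 15.77·0.0001466/(2·0.8344) = 0.001386 hr

Final: 0.001386 hr


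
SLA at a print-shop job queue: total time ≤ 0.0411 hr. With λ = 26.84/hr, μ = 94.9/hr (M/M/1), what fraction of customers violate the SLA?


W ~ Exponential(μ−λ) for M/M/1.
μ − λ = 94.9 − 26.84 = 68.0600
P(W > t) = e^{−(μ−λ)t} = e^{−2.7973} = 0.060977

Final: 0.060977


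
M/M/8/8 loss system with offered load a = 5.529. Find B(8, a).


B(c,a) = (a^c/c!) / Σ_{k=0}^{c} a^k/k!
a^8/8! = 21.659688
Σ terms (k=0..8): 1.00000 + 5.52900 + 15.28492 + 28.17011 + 38.93813 + 43.05779 + 39.67775 + 31.33975 + 21.65969 = 224.657142
B = 21.659688/224.657142 = 0.096412

Final: 0.096412


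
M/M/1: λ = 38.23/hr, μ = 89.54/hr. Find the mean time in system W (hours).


W = 1/(μ−λ) = 1/(89.54 − 38.23) = 1/51.31 = 0.01949 hr

Final: 0.01949 hr


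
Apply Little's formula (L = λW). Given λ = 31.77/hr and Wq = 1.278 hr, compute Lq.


Lq = λWq = 31.77·1.278 = 40.6021

Final: 40.6021


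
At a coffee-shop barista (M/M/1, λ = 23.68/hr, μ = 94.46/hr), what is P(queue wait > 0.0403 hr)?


ρ = 23.68/94.46 = 0.2507
P(Wq > t) = ρ·e^{−(μ−λ)t} = 0.2507·e^{−2.8524}
= 0.2507·0.057704 = 0.014466

Final: 0.014466


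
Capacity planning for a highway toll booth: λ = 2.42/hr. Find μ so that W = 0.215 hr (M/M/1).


W = 1/(μ−λ) ⇒ μ − λ = 1/W = 1/0.215 = 4.6512
μ = λ + 1/W = 2.42 + 4.6512 = 7.0712 per hr

Final: 7.0712 /hr


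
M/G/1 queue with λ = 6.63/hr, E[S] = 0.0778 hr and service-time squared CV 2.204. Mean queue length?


ρ = λ·E[S] = 6.63·0.0778 = 0.5158
Lq = ρ²(1+C_s²)/(2(1−ρ)) = 0.2661·(1+2.204)/(2·0.4842)
= 0.2661·3.2040/0.9684 = 0.88031

Final: 0.88031


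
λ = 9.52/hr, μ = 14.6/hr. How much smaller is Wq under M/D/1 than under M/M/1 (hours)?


ρ = 9.52/14.6 = 0.6521
Wq(M/M/1) = ρ/(μ−λ) = 0.6521/5.08 = 0.12836 hr
Wq(M/D/1) = ρ/(2(μ−λ)) = 0.06418 hr
Savings = 0.12836 − 0.06418 = 0.06418 hr

Final: 0.06418 hr


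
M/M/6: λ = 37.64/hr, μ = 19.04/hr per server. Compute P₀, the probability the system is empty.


a = λ/μ = 37.64/19.04 = 1.9769; ρ = a/c = 0.3295
Σ_{k=0}^{5} a^k/k! (terms k=0..5) = 1.00000 + 1.97689 + 1.95405 + 1.28765 + 0.63638 + 0.25161 = 7.10658
Tail: a^6/(6!(1−ρ)) = 59.68924/(720·0.6705) = 0.12364
P₀ = 1/(7.10658 + 0.12364) = 1/7.23022 = 0.138308

Final: 0.138308


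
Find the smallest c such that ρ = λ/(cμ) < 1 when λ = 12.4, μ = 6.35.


Stability requires cμ > λ ⇔ c > λ/μ.
λ/μ = 12.4/6.35 = 1.9528
Minimum integer c = ⌊1.9528⌋ + 1 = 2
Check: 2·6.35 = 12.70 > 12.4, while 1·6.35 = 6.35 ≤ 12.4

Final: 2 servers


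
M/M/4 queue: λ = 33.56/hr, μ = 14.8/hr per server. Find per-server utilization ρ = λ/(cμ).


ρ = λ/(cμ) = 33.56/(4·14.8) = 33.56/59.20 = 0.5669

Final: 0.5669


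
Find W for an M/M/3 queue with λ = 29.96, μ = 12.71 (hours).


a = 2.3572; ρ = 0.7857; P₀ = 0.061262
Lq = P₀·a^c·ρ/(c!(1−ρ)²) = 2.28874
Wq = Lq/λ = 2.28874/29.96 = 0.07639 hr
W = Wq + 1/μ = 0.07639 + 0.07868 = 0.15507 hr

Final: 0.15507 hr


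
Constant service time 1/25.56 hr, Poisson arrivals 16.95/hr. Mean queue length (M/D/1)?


ρ = 16.95/25.56 = 0.6631
M/D/1: Lq = ρ²/(2(1−ρ)) = 0.4398/(2·0.3369) = 0.65275

Final: 0.65275


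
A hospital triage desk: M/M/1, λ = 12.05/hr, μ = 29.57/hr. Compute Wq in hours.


ρ = 12.05/29.57 = 0.4075
Wq = ρ/(μ−λ) = 0.4075/(29.57 − 12.05) = 0.4075/17.52 = 0.02326 hr

Final: 0.02326 hr


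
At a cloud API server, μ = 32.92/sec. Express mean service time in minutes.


Mean service time = 1/μ = 1/32.92 second = 0.03038 second
In minutes: 0.03038 × 0.0166667 = 0.0005063 min

Final: 0.0005063 min


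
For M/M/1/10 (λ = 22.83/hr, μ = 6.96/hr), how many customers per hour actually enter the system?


ρ = 3.2802; P_K = (1−ρ)ρ^10/(1−ρ^11) = 0.695139
λ_eff = λ(1 − P_K) = 22.83·(1 − 0.695139) = 22.83·0.304861 = 6.9600 /hr

Final: 6.9600 /hr


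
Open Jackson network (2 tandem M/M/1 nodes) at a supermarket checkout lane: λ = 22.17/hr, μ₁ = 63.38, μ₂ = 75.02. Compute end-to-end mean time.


Each node sees arrival rate λ = 22.17/hr (tandem ⇒ throughput preserved).
W₁ = 1/(μ₁−λ) = 1/(63.38−22.17) = 0.02427 hr
W₂ = 1/(μ₂−λ) = 1/(75.02−22.17) = 0.01892 hr
W_total = W₁ + W₂ = 0.02427 + 0.01892 = 0.04319 hr

Final: 0.04319 hr


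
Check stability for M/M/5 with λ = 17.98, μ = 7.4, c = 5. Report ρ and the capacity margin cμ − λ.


Total capacity cμ = 5·7.4 = 37.00/hr
ρ = λ/(cμ) = 17.98/37.00 = 0.4859
Stable ⇔ ρ < 1: YES
Spare capacity = cμ − λ = 37.00 − 17.98 = 19.02/hr

Final: ρ = 0.4859; stable; margin = 19.02/hr


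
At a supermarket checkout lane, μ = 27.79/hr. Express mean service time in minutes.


Mean service time = 1/μ = 1/27.79 hour = 0.03598 hour
In minutes: 0.03598 × 60 = 2.1591 min

Final: 2.1591 min


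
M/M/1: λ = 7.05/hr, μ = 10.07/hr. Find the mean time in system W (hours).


W = 1/(μ−λ) = 1/(10.07 − 7.05) = 1/3.02 = 0.3311 hr

Final: 0.3311 hr


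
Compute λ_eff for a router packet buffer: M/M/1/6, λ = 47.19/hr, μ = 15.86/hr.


ρ = 2.9754; P_K = (1−ρ)ρ^6/(1−ρ^7) = 0.664234
λ_eff = λ(1 − P_K) = 47.19·(1 − 0.664234) = 47.19·0.335766 = 15.8448 /hr

Final: 15.8448 /hr


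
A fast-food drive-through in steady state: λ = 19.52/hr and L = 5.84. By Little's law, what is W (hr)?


W = L/λ = 5.84/19.52 = 0.2992 hr

Final: 0.2992 hr


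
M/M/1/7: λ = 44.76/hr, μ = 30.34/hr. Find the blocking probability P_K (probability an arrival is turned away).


ρ = λ/μ = 44.76/30.34 = 1.4753
P_K = (1−ρ)ρ^K/(1−ρ^(K+1)) = (-0.4753·15.209730)/(1 − 22.438613)
= -7.228883/-21.438613 = 0.337190

Final: 0.337190


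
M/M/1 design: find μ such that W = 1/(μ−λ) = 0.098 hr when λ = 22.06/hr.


W = 1/(μ−λ) ⇒ μ − λ = 1/W = 1/0.098 = 10.2041
μ = λ + 1/W = 22.06 + 10.2041 = 32.2641 per hr

Final: 32.2641 /hr


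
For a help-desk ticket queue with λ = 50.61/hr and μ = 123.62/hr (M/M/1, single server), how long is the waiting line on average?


ρ = 50.61/123.62 = 0.4094
Lq = ρ²/(1−ρ) = 0.1676/0.5906 = 0.2838

Final: 0.2838


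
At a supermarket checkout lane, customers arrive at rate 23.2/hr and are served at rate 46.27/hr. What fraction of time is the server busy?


ρ = λ/μ = 23.2/46.27 = 0.5014

Final: 0.5014


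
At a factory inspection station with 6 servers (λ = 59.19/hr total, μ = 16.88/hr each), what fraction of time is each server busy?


ρ = λ/(cμ) = 59.19/(6·16.88) = 59.19/101.28 = 0.5844

Final: 0.5844


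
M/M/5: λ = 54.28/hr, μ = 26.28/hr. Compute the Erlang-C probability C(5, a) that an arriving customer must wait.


a = λ/μ = 2.0654; ρ = a/5 = 0.4131
P₀ = 0.125643 (from M/M/c formula)
C(c,a) = [a^c/(c!(1−ρ))]·P₀ = [37.59001/(120·0.5869)]·0.125643
= 0.53373·0.125643 = 0.067059

Final: 0.067059


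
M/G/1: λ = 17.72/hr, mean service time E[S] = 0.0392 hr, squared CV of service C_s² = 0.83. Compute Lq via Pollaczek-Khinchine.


ρ = λ·E[S] = 17.72·0.0392 = 0.6946
Lq = ρ²(1+C_s²)/(2(1−ρ)) = 0.4825·(1+0.83)/(2·0.3054)
= 0.4825·1.8300/0.6108 = 1.44573

Final: 1.44573


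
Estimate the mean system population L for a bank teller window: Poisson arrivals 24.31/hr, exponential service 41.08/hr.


ρ = λ/μ = 24.31/41.08 = 0.5918
L = ρ/(1−ρ) = 0.5918/(1 − 0.5918) = 0.5918/0.4082 = 1.4496

Final: 1.4496


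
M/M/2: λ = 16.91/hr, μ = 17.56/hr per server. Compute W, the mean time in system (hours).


a = 0.9630; ρ = 0.4815; P₀ = 0.349990
Lq = P₀·a^c·ρ/(c!(1−ρ)²) = 0.29063
Wq = Lq/λ = 0.29063/16.91 = 0.01719 hr
W = Wq + 1/μ = 0.01719 + 0.05695 = 0.07413 hr

Final: 0.07413 hr


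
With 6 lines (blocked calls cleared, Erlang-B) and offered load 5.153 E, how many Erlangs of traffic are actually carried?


B(6,5.153) = 0.203319 (Erlang-B)
Carried load = a(1 − B) = 5.153·(1 − 0.203319) = 5.153·0.796681 = 4.1053 E

Final: 4.1053 Erlangs


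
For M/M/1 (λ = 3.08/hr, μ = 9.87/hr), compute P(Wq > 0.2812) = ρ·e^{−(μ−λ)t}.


ρ = 3.08/9.87 = 0.3121
P(Wq > t) = ρ·e^{−(μ−λ)t} = 0.3121·e^{−1.9093}
= 0.3121·0.148177 = 0.046240

Final: 0.046240


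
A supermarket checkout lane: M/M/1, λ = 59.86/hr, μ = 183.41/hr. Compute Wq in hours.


ρ = 59.86/183.41 = 0.3264
Wq = ρ/(μ−λ) = 0.3264/(183.41 − 59.86) = 0.3264/123.55 = 0.002642 hr

Final: 0.002642 hr


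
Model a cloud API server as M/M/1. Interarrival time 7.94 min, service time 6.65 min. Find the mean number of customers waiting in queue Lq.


λ = 60/7.94 = 7.5567 /hr
μ = 60/6.65 = 9.0226 /hr
ρ = λ/μ = 7.5567/9.0226 = 0.8375
Lq = ρ²/(1−ρ) = 0.7015/0.1625 = 4.3175

Final: 4.3175


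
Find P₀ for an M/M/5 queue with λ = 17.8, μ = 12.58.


a = λ/μ = 17.8/12.58 = 1.4149; ρ = a/c = 0.2830
Σ_{k=0}^{4} a^k/k! (terms k=0..4) = 1.00000 + 1.41494 + 1.00103 + 0.47214 + 0.16701 = 4.05513
Tail: a^5/(5!(1−ρ)) = 5.67149/(120·0.7170) = 0.06592
P₀ = 1/(4.05513 + 0.06592) = 1/4.12104 = 0.242657

Final: 0.242657


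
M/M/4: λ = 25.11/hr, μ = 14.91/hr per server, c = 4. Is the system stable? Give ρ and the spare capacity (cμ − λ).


Total capacity cμ = 4·14.91 = 59.64/hr
ρ = λ/(cμ) = 25.11/59.64 = 0.4210
Stable ⇔ ρ < 1: YES
Spare capacity = cμ − λ = 59.64 − 25.11 = 34.53/hr

Final: ρ = 0.4210; stable; margin = 34.53/hr


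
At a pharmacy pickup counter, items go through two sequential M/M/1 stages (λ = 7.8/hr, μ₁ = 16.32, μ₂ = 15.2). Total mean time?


Each node sees arrival rate λ = 7.8/hr (tandem ⇒ throughput preserved).
W₁ = 1/(μ₁−λ) = 1/(16.32−7.8) = 0.11737 hr
W₂ = 1/(μ₂−λ) = 1/(15.2−7.8) = 0.13514 hr
W_total = W₁ + W₂ = 0.11737 + 0.13514 = 0.25251 hr

Final: 0.25251 hr


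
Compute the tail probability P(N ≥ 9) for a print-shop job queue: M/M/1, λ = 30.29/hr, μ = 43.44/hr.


ρ = 30.29/43.44 = 0.6973
P(N ≥ n) = ρ^n = 0.6973^9 = 0.038966

Final: 0.038966


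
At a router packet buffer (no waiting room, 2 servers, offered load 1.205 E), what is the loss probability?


B(c,a) = (a^c/c!) / Σ_{k=0}^{c} a^k/k!
a^2/2! = 0.726013
Σ terms (k=0..2): 1.00000 + 1.20500 + 0.72601 = 2.931013
B = 0.726013/2.931013 = 0.247700

Final: 0.247700


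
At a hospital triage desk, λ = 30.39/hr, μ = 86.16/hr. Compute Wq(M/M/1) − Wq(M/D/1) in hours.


ρ = 30.39/86.16 = 0.3527
Wq(M/M/1) = ρ/(μ−λ) = 0.3527/55.77 = 0.006324 hr
Wq(M/D/1) = ρ/(2(μ−λ)) = 0.003162 hr
Savings = 0.006324 − 0.003162 = 0.003162 hr

Final: 0.003162 hr


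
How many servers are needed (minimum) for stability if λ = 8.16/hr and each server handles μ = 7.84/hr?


Stability requires cμ > λ ⇔ c > λ/μ.
λ/μ = 8.16/7.84 = 1.0408
Minimum integer c = ⌊1.0408⌋ + 1 = 2
Check: 2·7.84 = 15.68 > 8.16, while 1·7.84 = 7.84 ≤ 8.16

Final: 2 servers


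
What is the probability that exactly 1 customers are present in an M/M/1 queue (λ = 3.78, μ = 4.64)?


ρ = 3.78/4.64 = 0.8147
P_n = (1−ρ)·ρ^n = (1 − 0.8147)·0.8147^1 = 0.1853·0.814655 = 0.150992

Final: 0.150992


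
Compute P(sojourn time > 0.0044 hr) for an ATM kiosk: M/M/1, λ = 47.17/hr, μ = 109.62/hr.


W ~ Exponential(μ−λ) for M/M/1.
μ − λ = 109.62 − 47.17 = 62.4500
P(W > t) = e^{−(μ−λ)t} = e^{−0.2748} = 0.759739

Final: 0.759739


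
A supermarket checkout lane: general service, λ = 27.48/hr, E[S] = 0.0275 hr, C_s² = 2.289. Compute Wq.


ρ = λ·E[S] = 27.48·0.0275 = 0.7557
E[S²] = E[S]²(1+C_s²) = 0.0275²·(1+2.289) = 0.002487
Wq = λ·E[S²]/(2(1−ρ)) = 27.48·0.002487/(2·0.2443) = 0.13989 hr

Final: 0.13989 hr


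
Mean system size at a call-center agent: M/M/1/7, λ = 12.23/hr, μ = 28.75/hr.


ρ = 12.23/28.75 = 0.4254
L = ρ[1 − (K+1)ρ^K + Kρ^(K+1)] / [(1−ρ)(1−ρ^(K+1))]
Numerator: 0.4254·(1 − 8·0.002521 + 7·0.001072) = 0.420006
Denominator: (0.5746)·(0.998928) = 0.573993
L = 0.420006/0.573993 = 0.7317

Final: 0.7317


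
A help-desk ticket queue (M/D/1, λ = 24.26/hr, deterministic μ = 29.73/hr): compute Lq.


ρ = 24.26/29.73 = 0.8160
M/D/1: Lq = ρ²/(2(1−ρ)) = 0.6659/(2·0.1840) = 1.80954

Final: 1.80954


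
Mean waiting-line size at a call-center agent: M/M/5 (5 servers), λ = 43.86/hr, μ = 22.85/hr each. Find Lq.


a = λ/μ = 1.9195; ρ = a/5 = 0.3839
P₀ = 0.145807
Lq = P₀·a^c·ρ / (c!·(1−ρ)²) = 0.145807·26.05626·0.3839/(120·0.37959)
= 0.03202

Final: 0.03202


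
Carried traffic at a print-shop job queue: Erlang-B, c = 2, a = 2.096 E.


B(2,2.096) = 0.415033 (Erlang-B)
Carried load = a(1 − B) = 2.096·(1 − 0.415033) = 2.096·0.584967 = 1.2261 E

Final: 1.2261 Erlangs


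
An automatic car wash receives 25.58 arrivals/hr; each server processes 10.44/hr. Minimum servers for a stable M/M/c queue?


Stability requires cμ > λ ⇔ c > λ/μ.
λ/μ = 25.58/10.44 = 2.4502
Minimum integer c = ⌊2.4502⌋ + 1 = 3
Check: 3·10.44 = 31.32 > 25.58, while 2·10.44 = 20.88 ≤ 25.58

Final: 3 servers


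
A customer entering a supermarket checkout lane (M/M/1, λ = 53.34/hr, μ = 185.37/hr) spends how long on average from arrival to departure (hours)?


W = 1/(μ−λ) = 1/(185.37 − 53.34) = 1/132.03 = 0.007574 hr

Final: 0.007574 hr


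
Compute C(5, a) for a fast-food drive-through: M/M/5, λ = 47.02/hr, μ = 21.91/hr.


a = λ/μ = 2.1461; ρ = a/5 = 0.4292
P₀ = 0.115681 (from M/M/c formula)
C(c,a) = [a^c/(c!(1−ρ))]·P₀ = [45.51989/(120·0.5708)]·0.115681
= 0.66457·0.115681 = 0.076879

Final: 0.076879


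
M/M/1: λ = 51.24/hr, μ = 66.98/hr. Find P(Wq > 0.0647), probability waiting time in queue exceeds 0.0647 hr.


ρ = 51.24/66.98 = 0.7650
P(Wq > t) = ρ·e^{−(μ−λ)t} = 0.7650·e^{−1.0184}
= 0.7650·0.361180 = 0.276305

Final: 0.276305


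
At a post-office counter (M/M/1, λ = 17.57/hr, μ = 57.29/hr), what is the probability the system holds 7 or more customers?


ρ = 17.57/57.29 = 0.3067
P(N ≥ n) = ρ^n = 0.3067^7 = 0.0002552

Final: 0.0002552


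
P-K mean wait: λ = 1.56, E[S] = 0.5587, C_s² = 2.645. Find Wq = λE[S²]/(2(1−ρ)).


ρ = λ·E[S] = 1.56·0.5587 = 0.8716
E[S²] = E[S]²(1+C_s²) = 0.5587²·(1+2.645) = 1.137771
Wq = λ·E[S²]/(2(1−ρ)) = 1.56·1.137771/(2·0.1284) = 6.91019 hr

Final: 6.91019 hr


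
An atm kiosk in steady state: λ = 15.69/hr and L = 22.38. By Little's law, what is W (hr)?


W = L/λ = 22.38/15.69 = 1.4264 hr

Final: 1.4264 hr


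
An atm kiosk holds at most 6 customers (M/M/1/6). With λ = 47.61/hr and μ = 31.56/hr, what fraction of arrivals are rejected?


ρ = λ/μ = 47.61/31.56 = 1.5086
P_K = (1−ρ)ρ^K/(1−ρ^(K+1)) = (-0.5086·11.786019)/(1 − 17.779859)
= -5.993840/-16.779859 = 0.357204

Final: 0.357204


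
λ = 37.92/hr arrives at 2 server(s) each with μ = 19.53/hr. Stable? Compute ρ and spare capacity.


Total capacity cμ = 2·19.53 = 39.06/hr
ρ = λ/(cμ) = 37.92/39.06 = 0.9708
Stable ⇔ ρ < 1: YES
Spare capacity = cμ − λ = 39.06 − 37.92 = 1.14/hr

Final: ρ = 0.9708; stable; margin = 1.14/hr


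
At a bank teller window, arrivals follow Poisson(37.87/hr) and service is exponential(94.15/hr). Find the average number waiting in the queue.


ρ = 37.87/94.15 = 0.4022
Lq = ρ²/(1−ρ) = 0.1618/0.5978 = 0.2707

Final: 0.2707


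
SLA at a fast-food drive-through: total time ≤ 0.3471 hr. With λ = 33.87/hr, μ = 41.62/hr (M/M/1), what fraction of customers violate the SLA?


W ~ Exponential(μ−λ) for M/M/1.
μ − λ = 41.62 − 33.87 = 7.7500
P(W > t) = e^{−(μ−λ)t} = e^{−2.6900} = 0.067879

Final: 0.067879


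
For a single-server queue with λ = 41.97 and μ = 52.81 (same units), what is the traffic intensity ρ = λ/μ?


ρ = λ/μ = 41.97/52.81 = 0.7947

Final: 0.7947


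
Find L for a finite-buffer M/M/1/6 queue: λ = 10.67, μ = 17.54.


ρ = 10.67/17.54 = 0.6083
L = ρ[1 − (K+1)ρ^K + Kρ^(K+1)] / [(1−ρ)(1−ρ^(K+1))]
Numerator: 0.6083·(1 − 7·0.050677 + 6·0.030828) = 0.505049
Denominator: (0.3917)·(0.969172) = 0.379602
L = 0.505049/0.379602 = 1.3305

Final: 1.3305


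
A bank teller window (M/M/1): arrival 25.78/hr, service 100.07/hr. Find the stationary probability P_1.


ρ = 25.78/100.07 = 0.2576
P_n = (1−ρ)·ρ^n = (1 − 0.2576)·0.2576^1 = 0.7424·0.257620 = 0.191252

Final: 0.191252


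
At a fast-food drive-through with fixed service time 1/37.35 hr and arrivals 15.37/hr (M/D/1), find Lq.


ρ = 15.37/37.35 = 0.4115
M/D/1: Lq = ρ²/(2(1−ρ)) = 0.1693/(2·0.5885) = 0.14388

Final: 0.14388


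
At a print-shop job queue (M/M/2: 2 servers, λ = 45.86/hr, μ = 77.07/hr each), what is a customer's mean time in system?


a = 0.5950; ρ = 0.2975; P₀ = 0.541400
Lq = P₀·a^c·ρ/(c!(1−ρ)²) = 0.05779
Wq = Lq/λ = 0.05779/45.86 = 0.001260 hr
W = Wq + 1/μ = 0.001260 + 0.01298 = 0.01424 hr

Final: 0.01424 hr


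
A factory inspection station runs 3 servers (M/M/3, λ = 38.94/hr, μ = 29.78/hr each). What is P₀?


a = λ/μ = 38.94/29.78 = 1.3076; ρ = a/c = 0.4359
Σ_{k=0}^{2} a^k/k! (terms k=0..2) = 1.00000 + 1.30759 + 0.85489 = 3.16248
Tail: a^3/(3!(1−ρ)) = 2.23570/(6·0.5641) = 0.66051
P₀ = 1/(3.16248 + 0.66051) = 1/3.82299 = 0.261575

Final: 0.261575


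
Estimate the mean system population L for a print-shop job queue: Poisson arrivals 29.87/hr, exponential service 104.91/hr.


ρ = λ/μ = 29.87/104.91 = 0.2847
L = ρ/(1−ρ) = 0.2847/(1 − 0.2847) = 0.2847/0.7153 = 0.3981

Final: 0.3981


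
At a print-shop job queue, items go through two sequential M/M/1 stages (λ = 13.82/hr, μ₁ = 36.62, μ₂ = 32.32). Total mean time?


Each node sees arrival rate λ = 13.82/hr (tandem ⇒ throughput preserved).
W₁ = 1/(μ₁−λ) = 1/(36.62−13.82) = 0.04386 hr
W₂ = 1/(μ₂−λ) = 1/(32.32−13.82) = 0.05405 hr
W_total = W₁ + W₂ = 0.04386 + 0.05405 = 0.09791 hr

Final: 0.09791 hr


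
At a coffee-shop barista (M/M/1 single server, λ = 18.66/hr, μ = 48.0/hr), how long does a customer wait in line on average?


ρ = 18.66/48.0 = 0.3887
Wq = ρ/(μ−λ) = 0.3887/(48.0 − 18.66) = 0.3887/29.34 = 0.01325 hr

Final: 0.01325 hr


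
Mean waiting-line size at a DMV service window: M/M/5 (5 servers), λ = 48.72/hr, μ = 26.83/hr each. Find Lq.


a = λ/μ = 1.8159; ρ = a/5 = 0.3632
P₀ = 0.161971
Lq = P₀·a^c·ρ / (c!·(1−ρ)²) = 0.161971·19.74390·0.3632/(120·0.40555)
= 0.02387

Final: 0.02387


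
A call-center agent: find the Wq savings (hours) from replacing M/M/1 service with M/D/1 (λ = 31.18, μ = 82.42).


ρ = 31.18/82.42 = 0.3783
Wq(M/M/1) = ρ/(μ−λ) = 0.3783/51.24 = 0.007383 hr
Wq(M/D/1) = ρ/(2(μ−λ)) = 0.003692 hr
Savings = 0.007383 − 0.003692 = 0.003692 hr

Final: 0.003692 hr


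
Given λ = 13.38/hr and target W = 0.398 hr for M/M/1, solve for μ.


W = 1/(μ−λ) ⇒ μ − λ = 1/W = 1/0.398 = 2.5126
μ = λ + 1/W = 13.38 + 2.5126 = 15.8926 per hr

Final: 15.8926 /hr


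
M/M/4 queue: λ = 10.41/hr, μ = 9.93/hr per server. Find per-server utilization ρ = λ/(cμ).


ρ = λ/(cμ) = 10.41/(4·9.93) = 10.41/39.72 = 0.2621

Final: 0.2621


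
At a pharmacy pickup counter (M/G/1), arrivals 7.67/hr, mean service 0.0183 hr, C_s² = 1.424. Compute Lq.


ρ = λ·E[S] = 7.67·0.0183 = 0.1404
Lq = ρ²(1+C_s²)/(2(1−ρ)) = 0.01970·(1+1.424)/(2·0.8596)
= 0.01970·2.4240/1.7193 = 0.02778

Final: 0.02778


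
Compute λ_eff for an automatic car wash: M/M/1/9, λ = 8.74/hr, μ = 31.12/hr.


ρ = 0.2808; P_K = (1−ρ)ρ^9/(1−ρ^10) = 0.000007818
λ_eff = λ(1 − P_K) = 8.74·(1 − 0.000007818) = 8.74·0.999992 = 8.7399 /hr

Final: 8.7399 /hr


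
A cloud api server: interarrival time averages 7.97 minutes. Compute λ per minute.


λ = 1/(interarrival time) in consistent units.
1 minute = 1 min, so λ = 1/7.97 = 0.1255 per minute

Final: 0.1255 /min


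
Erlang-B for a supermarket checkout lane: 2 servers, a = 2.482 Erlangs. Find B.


B(c,a) = (a^c/c!) / Σ_{k=0}^{c} a^k/k!
a^2/2! = 3.080162
Σ terms (k=0..2): 1.00000 + 2.48200 + 3.08016 = 6.562162
B = 3.080162/6.562162 = 0.469382

Final: 0.469382


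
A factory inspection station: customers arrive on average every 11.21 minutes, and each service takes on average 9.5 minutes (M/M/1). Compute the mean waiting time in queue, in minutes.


λ = 60/11.21 = 5.3524 /hr
μ = 60/9.5 = 6.3158 /hr
ρ = λ/μ = 5.3524/6.3158 = 0.8475
Wq = ρ/(μ−λ) = 0.8475/(6.3158−5.3524) = 0.87963 hr
In minutes: 0.87963·60 = 52.778 min

Final: 52.778 min


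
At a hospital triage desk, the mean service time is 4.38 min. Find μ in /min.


μ = 1/(service time) in consistent units.
1 minute = 1 min, so μ = 1/4.38 = 0.2283 per minute

Final: 0.2283 /min


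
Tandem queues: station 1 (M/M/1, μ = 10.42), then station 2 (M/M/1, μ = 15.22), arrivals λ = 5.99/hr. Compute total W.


Each node sees arrival rate λ = 5.99/hr (tandem ⇒ throughput preserved).
W₁ = 1/(μ₁−λ) = 1/(10.42−5.99) = 0.22573 hr
W₂ = 1/(μ₂−λ) = 1/(15.22−5.99) = 0.10834 hr
W_total = W₁ + W₂ = 0.22573 + 0.10834 = 0.33408 hr

Final: 0.33408 hr


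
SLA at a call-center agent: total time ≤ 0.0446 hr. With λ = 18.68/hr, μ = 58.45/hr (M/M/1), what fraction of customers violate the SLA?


W ~ Exponential(μ−λ) for M/M/1.
μ − λ = 58.45 − 18.68 = 39.7700
P(W > t) = e^{−(μ−λ)t} = e^{−1.7737} = 0.169697

Final: 0.169697


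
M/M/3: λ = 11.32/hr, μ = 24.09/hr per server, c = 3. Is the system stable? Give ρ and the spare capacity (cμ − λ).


Total capacity cμ = 3·24.09 = 72.27/hr
ρ = λ/(cμ) = 11.32/72.27 = 0.1566
Stable ⇔ ρ < 1: YES
Spare capacity = cμ − λ = 72.27 − 11.32 = 60.95/hr

Final: ρ = 0.1566; stable; margin = 60.95/hr


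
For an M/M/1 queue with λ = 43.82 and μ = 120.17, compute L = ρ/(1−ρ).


ρ = λ/μ = 43.82/120.17 = 0.3647
L = ρ/(1−ρ) = 0.3647/(1 − 0.3647) = 0.3647/0.6353 = 0.5739

Final: 0.5739


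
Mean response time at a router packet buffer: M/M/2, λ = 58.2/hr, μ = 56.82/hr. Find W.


a = 1.0243; ρ = 0.5121; P₀ = 0.322626
Lq = P₀·a^c·ρ/(c!(1−ρ)²) = 0.36418
Wq = Lq/λ = 0.36418/58.2 = 0.006257 hr
W = Wq + 1/μ = 0.006257 + 0.01760 = 0.02386 hr

Final: 0.02386 hr


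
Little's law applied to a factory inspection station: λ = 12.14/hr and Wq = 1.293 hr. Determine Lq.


Lq = λWq = 12.14·1.293 = 15.6970

Final: 15.6970


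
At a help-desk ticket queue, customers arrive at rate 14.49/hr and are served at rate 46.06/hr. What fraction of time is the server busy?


ρ = λ/μ = 14.49/46.06 = 0.3146

Final: 0.3146


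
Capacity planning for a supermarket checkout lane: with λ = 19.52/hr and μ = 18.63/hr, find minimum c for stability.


Stability requires cμ > λ ⇔ c > λ/μ.
λ/μ = 19.52/18.63 = 1.0478
Minimum integer c = ⌊1.0478⌋ + 1 = 2
Check: 2·18.63 = 37.26 > 19.52, while 1·18.63 = 18.63 ≤ 19.52

Final: 2 servers


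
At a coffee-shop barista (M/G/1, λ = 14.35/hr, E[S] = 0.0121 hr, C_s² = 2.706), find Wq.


ρ = λ·E[S] = 14.35·0.0121 = 0.1736
E[S²] = E[S]²(1+C_s²) = 0.0121²·(1+2.706) = 0.0005426
Wq = λ·E[S²]/(2(1−ρ)) = 14.35·0.0005426/(2·0.8264) = 0.004711 hr

Final: 0.004711 hr


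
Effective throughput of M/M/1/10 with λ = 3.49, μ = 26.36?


ρ = 0.1324; P_K = (1−ρ)ρ^10/(1−ρ^11) = 0.000000001436
λ_eff = λ(1 − P_K) = 3.49·(1 − 0.000000001436) = 3.49·1.000000 = 3.4900 /hr

Final: 3.4900 /hr


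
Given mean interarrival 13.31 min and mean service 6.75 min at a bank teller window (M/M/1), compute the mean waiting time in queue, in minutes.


λ = 60/13.31 = 4.5079 /hr
μ = 60/6.75 = 8.8889 /hr
ρ = λ/μ = 4.5079/8.8889 = 0.5071
Wq = ρ/(μ−λ) = 0.5071/(8.8889−4.5079) = 0.11576 hr
In minutes: 0.11576·60 = 6.946 min

Final: 6.946 min


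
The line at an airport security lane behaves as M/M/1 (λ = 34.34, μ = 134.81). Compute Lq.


ρ = 34.34/134.81 = 0.2547
Lq = ρ²/(1−ρ) = 0.06489/0.7453 = 0.08706

Final: 0.08706


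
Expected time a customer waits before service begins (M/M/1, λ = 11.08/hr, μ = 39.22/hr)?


ρ = 11.08/39.22 = 0.2825
Wq = ρ/(μ−λ) = 0.2825/(39.22 − 11.08) = 0.2825/28.14 = 0.01004 hr

Final: 0.01004 hr


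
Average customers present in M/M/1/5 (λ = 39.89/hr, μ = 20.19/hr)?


ρ = 39.89/20.19 = 1.9757
L = ρ[1 − (K+1)ρ^K + Kρ^(K+1)] / [(1−ρ)(1−ρ^(K+1))]
Numerator: 1.9757·(1 − 6·30.104997 + 5·59.479362) = 232.675526
Denominator: (-0.9757)·(-58.479362) = 57.060101
L = 232.675526/57.060101 = 4.0777

Final: 4.0777


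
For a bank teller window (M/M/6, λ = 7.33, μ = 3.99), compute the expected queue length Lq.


a = λ/μ = 1.8371; ρ = a/6 = 0.3062
P₀ = 0.159140
Lq = P₀·a^c·ρ / (c!·(1−ρ)²) = 0.159140·38.44027·0.3062/(720·0.48138)
= 0.005404

Final: 0.005404


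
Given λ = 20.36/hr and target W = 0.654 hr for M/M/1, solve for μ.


W = 1/(μ−λ) ⇒ μ − λ = 1/W = 1/0.654 = 1.5291
μ = λ + 1/W = 20.36 + 1.5291 = 21.8891 per hr

Final: 21.8891 /hr


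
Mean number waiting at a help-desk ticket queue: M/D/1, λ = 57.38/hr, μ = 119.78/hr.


ρ = 57.38/119.78 = 0.4790
M/D/1: Lq = ρ²/(2(1−ρ)) = 0.2295/(2·0.5210) = 0.22025

Final: 0.22025


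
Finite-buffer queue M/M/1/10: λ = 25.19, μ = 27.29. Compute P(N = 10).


ρ = λ/μ = 25.19/27.29 = 0.9230
P_K = (1−ρ)ρ^K/(1−ρ^(K+1)) = (0.07695·0.449000)/(1 − 0.414449)
= 0.034551/0.585551 = 0.059006

Final: 0.059006


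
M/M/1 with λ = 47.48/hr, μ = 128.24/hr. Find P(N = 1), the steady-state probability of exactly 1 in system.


ρ = 47.48/128.24 = 0.3702
P_n = (1−ρ)·ρ^n = (1 − 0.3702)·0.3702^1 = 0.6298·0.370243 = 0.233163

Final: 0.233163


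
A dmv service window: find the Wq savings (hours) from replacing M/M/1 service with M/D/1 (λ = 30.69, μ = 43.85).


ρ = 30.69/43.85 = 0.6999
Wq(M/M/1) = ρ/(μ−λ) = 0.6999/13.16 = 0.05318 hr
Wq(M/D/1) = ρ/(2(μ−λ)) = 0.02659 hr
Savings = 0.05318 − 0.02659 = 0.02659 hr

Final: 0.02659 hr


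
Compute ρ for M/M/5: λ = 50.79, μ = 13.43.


ρ = λ/(cμ) = 50.79/(5·13.43) = 50.79/67.15 = 0.7564

Final: 0.7564


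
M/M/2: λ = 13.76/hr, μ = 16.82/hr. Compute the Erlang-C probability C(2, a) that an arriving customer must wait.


a = λ/μ = 0.8181; ρ = a/2 = 0.4090
P₀ = 0.419409 (from M/M/c formula)
C(c,a) = [a^c/(c!(1−ρ))]·P₀ = [0.66924/(2·0.5910)]·0.419409
= 0.56623·0.419409 = 0.237483

Final: 0.237483


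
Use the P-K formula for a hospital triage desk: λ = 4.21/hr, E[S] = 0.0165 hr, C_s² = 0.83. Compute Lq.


ρ = λ·E[S] = 4.21·0.0165 = 0.06946
Lq = ρ²(1+C_s²)/(2(1−ρ)) = 0.004825·(1+0.83)/(2·0.9305)
= 0.004825·1.8300/1.8611 = 0.004745

Final: 0.004745


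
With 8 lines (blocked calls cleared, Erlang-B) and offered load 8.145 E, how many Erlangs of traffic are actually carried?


B(8,8.145) = 0.243581 (Erlang-B)
Carried load = a(1 − B) = 8.145·(1 − 0.243581) = 8.145·0.756419 = 6.1610 E

Final: 6.1610 Erlangs


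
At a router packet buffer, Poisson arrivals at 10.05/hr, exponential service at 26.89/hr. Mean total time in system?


W = 1/(μ−λ) = 1/(26.89 − 10.05) = 1/16.84 = 0.05938 hr

Final: 0.05938 hr


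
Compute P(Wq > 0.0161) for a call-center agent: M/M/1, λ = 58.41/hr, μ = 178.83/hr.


ρ = 58.41/178.83 = 0.3266
P(Wq > t) = ρ·e^{−(μ−λ)t} = 0.3266·e^{−1.9388}
= 0.3266·0.143882 = 0.046995

Final: 0.046995


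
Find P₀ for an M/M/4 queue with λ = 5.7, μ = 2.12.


a = λ/μ = 5.7/2.12 = 2.6887; ρ = a/c = 0.6722
Σ_{k=0}^{3} a^k/k! (terms k=0..3) = 1.00000 + 2.68868 + 3.61450 + 3.23941 = 10.54259
Tail: a^4/(4!(1−ρ)) = 52.25838/(24·0.3278) = 6.64195
P₀ = 1/(10.54259 + 6.64195) = 1/17.18454 = 0.058192

Final: 0.058192


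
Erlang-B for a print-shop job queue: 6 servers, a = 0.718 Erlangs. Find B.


B(c,a) = (a^c/c!) / Σ_{k=0}^{c} a^k/k!
a^6/6! = 0.0001903
Σ terms (k=0..6): 1.00000 + 0.71800 + 0.25776 + 0.06169 + 0.01107 + 0.001590 + 0.0001903 = 2.050307
B = 0.0001903/2.050307 = 0.00009281

Final: 0.00009281


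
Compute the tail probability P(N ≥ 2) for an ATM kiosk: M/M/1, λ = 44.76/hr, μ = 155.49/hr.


ρ = 44.76/155.49 = 0.2879
P(N ≥ n) = ρ^n = 0.2879^2 = 0.082866

Final: 0.082866


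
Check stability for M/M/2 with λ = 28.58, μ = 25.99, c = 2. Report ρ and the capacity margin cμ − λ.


Total capacity cμ = 2·25.99 = 51.98/hr
ρ = λ/(cμ) = 28.58/51.98 = 0.5498
Stable ⇔ ρ < 1: YES
Spare capacity = cμ − λ = 51.98 − 28.58 = 23.40/hr

Final: ρ = 0.5498; stable; margin = 23.40/hr


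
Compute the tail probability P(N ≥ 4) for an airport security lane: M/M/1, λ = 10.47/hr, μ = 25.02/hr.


ρ = 10.47/25.02 = 0.4185
P(N ≥ n) = ρ^n = 0.4185^4 = 0.030665

Final: 0.030665


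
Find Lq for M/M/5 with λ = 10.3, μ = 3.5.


a = λ/μ = 2.9429; ρ = a/5 = 0.5886
P₀ = 0.049710
Lq = P₀·a^c·ρ / (c!·(1−ρ)²) = 0.049710·220.72214·0.5886/(120·0.16927)
= 0.31792

Final: 0.31792


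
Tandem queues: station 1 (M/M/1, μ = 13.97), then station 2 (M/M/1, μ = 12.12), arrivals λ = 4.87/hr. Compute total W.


Each node sees arrival rate λ = 4.87/hr (tandem ⇒ throughput preserved).
W₁ = 1/(μ₁−λ) = 1/(13.97−4.87) = 0.10989 hr
W₂ = 1/(μ₂−λ) = 1/(12.12−4.87) = 0.13793 hr
W_total = W₁ + W₂ = 0.10989 + 0.13793 = 0.24782 hr

Final: 0.24782 hr


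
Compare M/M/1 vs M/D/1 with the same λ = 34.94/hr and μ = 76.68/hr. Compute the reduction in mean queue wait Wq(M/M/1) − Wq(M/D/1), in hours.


ρ = 34.94/76.68 = 0.4557
Wq(M/M/1) = ρ/(μ−λ) = 0.4557/41.74 = 0.01092 hr
Wq(M/D/1) = ρ/(2(μ−λ)) = 0.005458 hr
Savings = 0.01092 − 0.005458 = 0.005458 hr

Final: 0.005458 hr


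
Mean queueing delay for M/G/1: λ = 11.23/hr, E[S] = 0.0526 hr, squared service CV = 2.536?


ρ = λ·E[S] = 11.23·0.0526 = 0.5907
E[S²] = E[S]²(1+C_s²) = 0.0526²·(1+2.536) = 0.009783
Wq = λ·E[S²]/(2(1−ρ)) = 11.23·0.009783/(2·0.4093) = 0.13421 hr

Final: 0.13421 hr


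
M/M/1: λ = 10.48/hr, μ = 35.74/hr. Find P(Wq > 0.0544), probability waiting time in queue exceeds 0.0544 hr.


ρ = 10.48/35.74 = 0.2932
P(Wq > t) = ρ·e^{−(μ−λ)t} = 0.2932·e^{−1.3741}
= 0.2932·0.253056 = 0.074203

Final: 0.074203


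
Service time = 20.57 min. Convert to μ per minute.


μ = 1/(service time) in consistent units.
1 minute = 1 min, so μ = 1/20.57 = 0.04861 per minute

Final: 0.04861 /min


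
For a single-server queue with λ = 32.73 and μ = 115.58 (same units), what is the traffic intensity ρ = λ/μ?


ρ = λ/μ = 32.73/115.58 = 0.2832

Final: 0.2832


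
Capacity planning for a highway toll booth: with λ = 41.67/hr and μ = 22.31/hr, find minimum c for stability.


Stability requires cμ > λ ⇔ c > λ/μ.
λ/μ = 41.67/22.31 = 1.8678
Minimum integer c = ⌊1.8678⌋ + 1 = 2
Check: 2·22.31 = 44.62 > 41.67, while 1·22.31 = 22.31 ≤ 41.67

Final: 2 servers


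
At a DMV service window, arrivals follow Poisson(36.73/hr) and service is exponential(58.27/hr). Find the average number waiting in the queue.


ρ = 36.73/58.27 = 0.6303
Lq = ρ²/(1−ρ) = 0.3973/0.3697 = 1.0749

Final: 1.0749


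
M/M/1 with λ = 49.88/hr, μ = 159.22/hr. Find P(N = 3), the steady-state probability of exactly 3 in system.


ρ = 49.88/159.22 = 0.3133
P_n = (1−ρ)·ρ^n = (1 − 0.3133)·0.3133^3 = 0.6867·0.030746 = 0.021114

Final: 0.021114


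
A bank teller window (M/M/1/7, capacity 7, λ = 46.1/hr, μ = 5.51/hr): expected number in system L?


ρ = 46.1/5.51 = 8.3666
L = ρ[1 − (K+1)ρ^K + Kρ^(K+1)] / [(1−ρ)(1−ρ^(K+1))]
Numerator: 8.3666·(1 − 8·2869758.069567 + 7·24010135.572963) = 1214102362.874586
Denominator: (-7.3666)·(-24010134.572963) = 176873205.502100
L = 1214102362.874586/176873205.502100 = 6.8643

Final: 6.8643


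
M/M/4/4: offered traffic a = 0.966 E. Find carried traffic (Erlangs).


B(4,0.966) = 0.013853 (Erlang-B)
Carried load = a(1 − B) = 0.966·(1 − 0.013853) = 0.966·0.986147 = 0.9526 E

Final: 0.9526 Erlangs


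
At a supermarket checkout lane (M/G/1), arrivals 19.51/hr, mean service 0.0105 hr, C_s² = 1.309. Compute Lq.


ρ = λ·E[S] = 19.51·0.0105 = 0.2049
Lq = ρ²(1+C_s²)/(2(1−ρ)) = 0.04197·(1+1.309)/(2·0.7951)
= 0.04197·2.3090/1.5903 = 0.06093

Final: 0.06093


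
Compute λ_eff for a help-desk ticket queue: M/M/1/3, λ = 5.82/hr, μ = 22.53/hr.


ρ = 0.2583; P_K = (1−ρ)ρ^3/(1−ρ^4) = 0.012842
λ_eff = λ(1 − P_K) = 5.82·(1 − 0.012842) = 5.82·0.987158 = 5.7453 /hr

Final: 5.7453 /hr


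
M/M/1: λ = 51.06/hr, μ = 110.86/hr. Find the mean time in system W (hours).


W = 1/(μ−λ) = 1/(110.86 − 51.06) = 1/59.80 = 0.01672 hr

Final: 0.01672 hr


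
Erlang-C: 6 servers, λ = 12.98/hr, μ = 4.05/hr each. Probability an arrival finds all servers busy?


a = λ/μ = 3.2049; ρ = a/6 = 0.5342
P₀ = 0.039569 (from M/M/c formula)
C(c,a) = [a^c/(c!(1−ρ))]·P₀ = [1083.72231/(720·0.4658)]·0.039569
= 3.23106·0.039569 = 0.127849

Final: 0.127849


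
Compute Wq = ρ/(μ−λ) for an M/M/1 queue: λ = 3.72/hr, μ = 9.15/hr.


ρ = 3.72/9.15 = 0.4066
Wq = ρ/(μ−λ) = 0.4066/(9.15 − 3.72) = 0.4066/5.43 = 0.07487 hr

Final: 0.07487 hr


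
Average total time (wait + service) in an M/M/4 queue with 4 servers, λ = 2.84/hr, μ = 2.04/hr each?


a = 1.3922; ρ = 0.3480; P₀ = 0.246855
Lq = P₀·a^c·ρ/(c!(1−ρ)²) = 0.03164
Wq = Lq/λ = 0.03164/2.84 = 0.01114 hr
W = Wq + 1/μ = 0.01114 + 0.49020 = 0.50134 hr

Final: 0.50134 hr


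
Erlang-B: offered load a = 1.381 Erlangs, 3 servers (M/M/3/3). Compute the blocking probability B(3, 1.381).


B(c,a) = (a^c/c!) / Σ_{k=0}^{c} a^k/k!
a^3/3! = 0.438965
Σ terms (k=0..3): 1.00000 + 1.38100 + 0.95358 + 0.43896 = 3.773545
B = 0.438965/3.773545 = 0.116327

Final: 0.116327


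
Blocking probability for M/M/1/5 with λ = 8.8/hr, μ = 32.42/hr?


ρ = λ/μ = 8.8/32.42 = 0.2714
P_K = (1−ρ)ρ^K/(1−ρ^(K+1)) = (0.7286·0.001473)/(1 − 0.0004000)
= 0.001074/0.999600 = 0.001074

Final: 0.001074


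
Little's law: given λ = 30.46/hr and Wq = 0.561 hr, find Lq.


Lq = λWq = 30.46·0.561 = 17.0881

Final: 17.0881


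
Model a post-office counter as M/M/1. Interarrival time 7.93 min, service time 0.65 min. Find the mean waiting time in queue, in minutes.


λ = 60/7.93 = 7.5662 /hr
μ = 60/0.65 = 92.3077 /hr
ρ = λ/μ = 7.5662/92.3077 = 0.08197
Wq = ρ/(μ−λ) = 0.08197/(92.3077−7.5662) = 0.0009673 hr
In minutes: 0.0009673·60 = 0.05804 min

Final: 0.05804 min


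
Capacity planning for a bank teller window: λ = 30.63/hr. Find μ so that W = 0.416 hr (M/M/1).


W = 1/(μ−λ) ⇒ μ − λ = 1/W = 1/0.416 = 2.4038
μ = λ + 1/W = 30.63 + 2.4038 = 33.0338 per hr

Final: 33.0338 /hr


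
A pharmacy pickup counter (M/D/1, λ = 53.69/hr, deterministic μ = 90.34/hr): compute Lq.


ρ = 53.69/90.34 = 0.5943
M/D/1: Lq = ρ²/(2(1−ρ)) = 0.3532/(2·0.4057) = 0.43531

Final: 0.43531


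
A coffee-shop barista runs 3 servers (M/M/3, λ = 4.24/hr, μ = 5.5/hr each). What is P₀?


a = λ/μ = 4.24/5.5 = 0.7709; ρ = a/c = 0.2570
Σ_{k=0}^{2} a^k/k! (terms k=0..2) = 1.00000 + 0.77091 + 0.29715 = 2.06806
Tail: a^3/(3!(1−ρ)) = 0.45815/(6·0.7430) = 0.10277
P₀ = 1/(2.06806 + 0.10277) = 1/2.17083 = 0.460654

Final: 0.460654


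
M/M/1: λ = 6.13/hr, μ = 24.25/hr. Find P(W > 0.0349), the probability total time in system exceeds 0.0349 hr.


W ~ Exponential(μ−λ) for M/M/1.
μ − λ = 24.25 − 6.13 = 18.1200
P(W > t) = e^{−(μ−λ)t} = e^{−0.6324} = 0.531321

Final: 0.531321


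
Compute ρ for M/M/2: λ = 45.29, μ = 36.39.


ρ = λ/(cμ) = 45.29/(2·36.39) = 45.29/72.78 = 0.6223

Final: 0.6223


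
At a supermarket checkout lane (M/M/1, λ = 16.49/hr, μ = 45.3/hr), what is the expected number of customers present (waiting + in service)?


ρ = λ/μ = 16.49/45.3 = 0.3640
L = ρ/(1−ρ) = 0.3640/(1 − 0.3640) = 0.3640/0.6360 = 0.5724

Final: 0.5724


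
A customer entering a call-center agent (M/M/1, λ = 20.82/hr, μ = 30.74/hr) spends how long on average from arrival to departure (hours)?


W = 1/(μ−λ) = 1/(30.74 − 20.82) = 1/9.92 = 0.1008 hr

Final: 0.1008 hr


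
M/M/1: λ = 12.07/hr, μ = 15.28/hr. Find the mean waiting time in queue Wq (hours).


ρ = 12.07/15.28 = 0.7899
Wq = ρ/(μ−λ) = 0.7899/(15.28 − 12.07) = 0.7899/3.21 = 0.2461 hr

Final: 0.2461 hr


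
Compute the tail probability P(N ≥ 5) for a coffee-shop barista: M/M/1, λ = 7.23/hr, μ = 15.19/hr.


ρ = 7.23/15.19 = 0.4760
P(N ≥ n) = ρ^n = 0.4760^5 = 0.024429

Final: 0.024429


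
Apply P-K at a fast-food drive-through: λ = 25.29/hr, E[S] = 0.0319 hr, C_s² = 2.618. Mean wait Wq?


ρ = λ·E[S] = 25.29·0.0319 = 0.8068
E[S²] = E[S]²(1+C_s²) = 0.0319²·(1+2.618) = 0.003682
Wq = λ·E[S²]/(2(1−ρ)) = 25.29·0.003682/(2·0.1932) = 0.24091 hr

Final: 0.24091 hr


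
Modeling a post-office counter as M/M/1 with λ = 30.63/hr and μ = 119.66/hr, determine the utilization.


ρ = λ/μ = 30.63/119.66 = 0.2560

Final: 0.2560


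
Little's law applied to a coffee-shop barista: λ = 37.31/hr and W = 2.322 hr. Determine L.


L = λW = 37.31·2.322 = 86.6338

Final: 86.6338


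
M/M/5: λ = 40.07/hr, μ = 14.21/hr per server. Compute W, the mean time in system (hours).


a = 2.8198; ρ = 0.5640; P₀ = 0.056901
Lq = P₀·a^c·ρ/(c!(1−ρ)²) = 0.25077
Wq = Lq/λ = 0.25077/40.07 = 0.006258 hr
W = Wq + 1/μ = 0.006258 + 0.07037 = 0.07663 hr

Final: 0.07663 hr


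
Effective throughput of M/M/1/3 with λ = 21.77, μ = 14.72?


ρ = 1.4789; P_K = (1−ρ)ρ^3/(1−ρ^4) = 0.409419
λ_eff = λ(1 − P_K) = 21.77·(1 − 0.409419) = 21.77·0.590581 = 12.8570 /hr

Final: 12.8570 /hr


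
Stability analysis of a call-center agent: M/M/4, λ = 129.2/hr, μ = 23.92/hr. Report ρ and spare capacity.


Total capacity cμ = 4·23.92 = 95.68/hr
ρ = λ/(cμ) = 129.2/95.68 = 1.3503
Stable ⇔ ρ < 1: NO
Spare capacity = cμ − λ = 95.68 − 129.2 = -33.52/hr

Final: ρ = 1.3503; unstable; margin = -33.52/hr
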